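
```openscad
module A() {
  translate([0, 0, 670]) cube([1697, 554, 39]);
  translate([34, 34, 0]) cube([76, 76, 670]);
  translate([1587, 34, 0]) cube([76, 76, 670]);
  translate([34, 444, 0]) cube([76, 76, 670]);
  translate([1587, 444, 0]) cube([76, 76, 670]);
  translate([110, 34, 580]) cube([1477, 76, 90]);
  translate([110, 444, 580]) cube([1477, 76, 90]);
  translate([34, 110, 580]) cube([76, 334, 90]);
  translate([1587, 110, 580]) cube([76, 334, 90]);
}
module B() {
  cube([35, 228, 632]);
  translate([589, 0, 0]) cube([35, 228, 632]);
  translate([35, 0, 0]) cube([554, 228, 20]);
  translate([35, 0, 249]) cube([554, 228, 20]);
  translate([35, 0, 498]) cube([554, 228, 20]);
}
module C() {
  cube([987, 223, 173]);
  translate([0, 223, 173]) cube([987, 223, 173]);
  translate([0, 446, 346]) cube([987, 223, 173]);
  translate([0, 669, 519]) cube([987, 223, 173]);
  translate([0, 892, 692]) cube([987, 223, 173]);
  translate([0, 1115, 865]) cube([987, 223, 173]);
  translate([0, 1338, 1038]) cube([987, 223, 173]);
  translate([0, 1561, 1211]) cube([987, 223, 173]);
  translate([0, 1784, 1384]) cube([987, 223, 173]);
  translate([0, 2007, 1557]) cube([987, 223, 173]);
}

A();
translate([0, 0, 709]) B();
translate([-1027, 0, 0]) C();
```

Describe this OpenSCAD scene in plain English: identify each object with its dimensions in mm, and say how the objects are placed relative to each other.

A is a table with a 1697×554 mm rectangular top, 39 mm thick, top surface at z = 709 mm, supported by four 76×76 mm square legs, each inset 34 mm from the nearest pair of top edges, running from the floor. Four apron rails, 76 mm thick and 90 mm tall, run between adjacent legs with their top edges flush with the underside of the top and their outer faces flush with the legs' outer faces.

B is a bookshelf 624 mm wide overall, 228 mm deep and 632 mm tall. The two sides are 35 mm thick vertical panels. 3 horizontal shelves of 20 mm thickness span between the inner faces of the sides; the lowest shelf sits on the floor and shelves are stacked with a clear vertical gap of 229 mm between each pair.

C is a straight staircase of 10 solid steps. Each step is 987 mm wide (x), 223 mm deep (y, the going) and 173 mm tall (the rise). The first step rests on the floor; each subsequent step sits one going further in +y and one rise higher in +z, directly behind and above the previous step with no overlap.

The bookshelf is on top of the table. The staircase is on the floor beside the table on its −x side.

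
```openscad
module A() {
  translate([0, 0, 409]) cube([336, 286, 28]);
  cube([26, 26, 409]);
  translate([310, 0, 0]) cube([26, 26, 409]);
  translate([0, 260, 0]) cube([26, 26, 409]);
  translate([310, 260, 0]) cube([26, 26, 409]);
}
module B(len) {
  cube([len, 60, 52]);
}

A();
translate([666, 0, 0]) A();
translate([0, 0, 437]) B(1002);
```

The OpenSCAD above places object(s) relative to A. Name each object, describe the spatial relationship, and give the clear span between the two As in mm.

A is a stool. B is a beam. A beam spans the tops of two stools. The clear span between the two stools is 330 mm.

Second stool starts at x = 666; first ends at x = 336; clear span = 666 − 336 = 330 mm.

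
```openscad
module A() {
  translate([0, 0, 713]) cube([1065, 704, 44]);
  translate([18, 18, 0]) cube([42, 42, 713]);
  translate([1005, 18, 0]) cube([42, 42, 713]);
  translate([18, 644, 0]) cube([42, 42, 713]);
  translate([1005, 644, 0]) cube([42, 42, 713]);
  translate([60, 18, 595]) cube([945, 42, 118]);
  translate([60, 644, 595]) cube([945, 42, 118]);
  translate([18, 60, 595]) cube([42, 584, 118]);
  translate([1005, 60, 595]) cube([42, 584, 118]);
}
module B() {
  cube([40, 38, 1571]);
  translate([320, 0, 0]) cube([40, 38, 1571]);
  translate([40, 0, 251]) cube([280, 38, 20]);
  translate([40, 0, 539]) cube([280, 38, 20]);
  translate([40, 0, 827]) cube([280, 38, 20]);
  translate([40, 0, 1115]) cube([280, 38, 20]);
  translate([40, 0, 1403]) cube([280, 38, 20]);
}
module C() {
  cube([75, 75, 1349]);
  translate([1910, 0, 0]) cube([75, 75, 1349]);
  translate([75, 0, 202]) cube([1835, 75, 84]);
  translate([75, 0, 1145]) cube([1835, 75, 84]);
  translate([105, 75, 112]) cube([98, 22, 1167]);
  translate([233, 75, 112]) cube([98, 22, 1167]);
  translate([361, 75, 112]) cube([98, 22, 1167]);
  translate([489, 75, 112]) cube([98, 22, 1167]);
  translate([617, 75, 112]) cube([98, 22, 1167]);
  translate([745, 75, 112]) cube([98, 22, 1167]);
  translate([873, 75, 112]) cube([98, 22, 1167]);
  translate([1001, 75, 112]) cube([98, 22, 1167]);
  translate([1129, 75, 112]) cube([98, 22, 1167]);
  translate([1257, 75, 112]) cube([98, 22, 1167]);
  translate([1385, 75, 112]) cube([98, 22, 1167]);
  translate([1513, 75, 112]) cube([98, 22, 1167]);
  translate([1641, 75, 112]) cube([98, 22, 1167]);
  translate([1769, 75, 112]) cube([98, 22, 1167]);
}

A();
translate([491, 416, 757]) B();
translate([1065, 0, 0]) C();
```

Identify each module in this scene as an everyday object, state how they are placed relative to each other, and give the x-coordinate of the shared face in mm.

The table's +x face and the fence section's −x face are both at x = 1065 mm.

A is a table. B is a ladder. C is a fence section. The ladder is on top of the table. The fence section is against the table's +x side, with their −y faces flush. The x-coordinate of the shared face is 1065 mm.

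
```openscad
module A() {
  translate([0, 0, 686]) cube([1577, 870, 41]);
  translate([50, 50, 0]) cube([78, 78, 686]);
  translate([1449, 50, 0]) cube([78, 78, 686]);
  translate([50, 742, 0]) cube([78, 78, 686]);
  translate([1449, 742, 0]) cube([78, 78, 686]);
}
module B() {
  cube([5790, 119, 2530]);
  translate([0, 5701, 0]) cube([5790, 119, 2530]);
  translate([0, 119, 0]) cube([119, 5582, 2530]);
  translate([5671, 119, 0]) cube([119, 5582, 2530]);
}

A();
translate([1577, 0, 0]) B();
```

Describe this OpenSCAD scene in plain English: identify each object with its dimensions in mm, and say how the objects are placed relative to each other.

A is a rectangular dining table. The top is 1577×870×41 mm with its upper surface at z = 727 mm. It stands on four 78×78 mm square legs, each inset 50 mm from the nearest pair of top edges, running from the floor to the underside of the top.

B is a box-shaped house frame (walls only): outside footprint 5790×5820 mm, wall height 2530 mm, wall thickness 119 mm. The two y-facing walls run the full x-width; the two x-facing walls fit between the inner faces of the y-facing walls.

The house frame is against the table's +x side, with their −y faces flush.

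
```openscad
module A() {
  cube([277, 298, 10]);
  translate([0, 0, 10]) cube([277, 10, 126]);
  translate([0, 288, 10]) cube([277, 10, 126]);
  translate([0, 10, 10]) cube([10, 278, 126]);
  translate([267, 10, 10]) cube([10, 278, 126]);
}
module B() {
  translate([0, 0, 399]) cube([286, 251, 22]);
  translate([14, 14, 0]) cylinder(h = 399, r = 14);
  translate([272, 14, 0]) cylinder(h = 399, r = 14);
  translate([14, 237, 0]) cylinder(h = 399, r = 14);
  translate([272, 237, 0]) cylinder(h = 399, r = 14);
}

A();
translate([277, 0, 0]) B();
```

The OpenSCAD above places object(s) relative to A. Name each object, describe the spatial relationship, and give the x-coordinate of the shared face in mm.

The open box's +x face and the stool's −x face are both at x = 277 mm.

A is an open box. B is a stool. The stool is against the open box's +x side, with their −y faces flush. The x-coordinate of the shared face is 277 mm.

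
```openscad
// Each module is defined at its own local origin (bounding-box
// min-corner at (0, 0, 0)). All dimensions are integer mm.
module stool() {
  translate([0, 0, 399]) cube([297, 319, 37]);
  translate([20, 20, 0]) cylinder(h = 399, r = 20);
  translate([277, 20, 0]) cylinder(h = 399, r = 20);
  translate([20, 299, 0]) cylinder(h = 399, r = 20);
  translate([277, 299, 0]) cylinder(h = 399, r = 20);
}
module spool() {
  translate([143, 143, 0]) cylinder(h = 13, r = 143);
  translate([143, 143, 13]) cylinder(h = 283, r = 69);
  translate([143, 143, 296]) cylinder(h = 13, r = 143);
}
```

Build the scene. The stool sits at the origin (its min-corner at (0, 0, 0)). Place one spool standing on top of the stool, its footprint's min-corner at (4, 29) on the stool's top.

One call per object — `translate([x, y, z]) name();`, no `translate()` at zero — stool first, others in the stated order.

stool();
translate([4, 29, 436]) spool();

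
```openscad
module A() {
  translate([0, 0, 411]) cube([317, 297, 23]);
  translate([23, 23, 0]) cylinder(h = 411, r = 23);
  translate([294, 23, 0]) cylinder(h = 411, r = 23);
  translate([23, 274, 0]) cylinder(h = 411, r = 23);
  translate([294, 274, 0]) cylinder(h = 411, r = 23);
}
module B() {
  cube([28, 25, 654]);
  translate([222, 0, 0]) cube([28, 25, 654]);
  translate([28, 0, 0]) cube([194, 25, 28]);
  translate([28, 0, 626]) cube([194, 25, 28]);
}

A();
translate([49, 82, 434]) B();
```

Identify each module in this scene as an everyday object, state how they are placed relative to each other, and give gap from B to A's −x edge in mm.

The picture frame's min-x is at 49; the stool's min-x is 0; gap = 49 mm.

A is a stool. B is a picture frame. The picture frame is on top of the stool. The gap from the picture frame to the stool's −x edge is 49 mm.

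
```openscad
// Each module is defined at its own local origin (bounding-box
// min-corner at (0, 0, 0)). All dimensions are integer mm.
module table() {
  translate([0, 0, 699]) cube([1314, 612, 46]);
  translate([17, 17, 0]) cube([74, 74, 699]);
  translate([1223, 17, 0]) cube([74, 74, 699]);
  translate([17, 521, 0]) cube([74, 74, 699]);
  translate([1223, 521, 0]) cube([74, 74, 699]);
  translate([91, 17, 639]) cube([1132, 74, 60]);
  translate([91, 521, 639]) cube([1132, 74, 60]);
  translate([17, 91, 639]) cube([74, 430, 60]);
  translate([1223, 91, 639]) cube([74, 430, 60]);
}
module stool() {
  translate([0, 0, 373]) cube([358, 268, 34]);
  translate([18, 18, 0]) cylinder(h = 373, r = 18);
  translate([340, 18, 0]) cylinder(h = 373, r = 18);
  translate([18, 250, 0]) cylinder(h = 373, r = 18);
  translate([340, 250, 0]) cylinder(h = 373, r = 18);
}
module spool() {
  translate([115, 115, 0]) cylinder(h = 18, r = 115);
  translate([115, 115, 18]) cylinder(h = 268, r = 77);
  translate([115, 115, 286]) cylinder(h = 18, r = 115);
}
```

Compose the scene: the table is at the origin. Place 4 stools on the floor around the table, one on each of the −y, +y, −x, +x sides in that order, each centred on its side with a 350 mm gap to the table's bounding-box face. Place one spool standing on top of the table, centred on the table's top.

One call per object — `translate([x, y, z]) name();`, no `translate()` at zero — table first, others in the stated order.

table();
translate([478, -618, 0]) stool();
translate([478, 962, 0]) stool();
translate([-708, 172, 0]) stool();
translate([1664, 172, 0]) stool();
translate([542, 191, 745]) spool();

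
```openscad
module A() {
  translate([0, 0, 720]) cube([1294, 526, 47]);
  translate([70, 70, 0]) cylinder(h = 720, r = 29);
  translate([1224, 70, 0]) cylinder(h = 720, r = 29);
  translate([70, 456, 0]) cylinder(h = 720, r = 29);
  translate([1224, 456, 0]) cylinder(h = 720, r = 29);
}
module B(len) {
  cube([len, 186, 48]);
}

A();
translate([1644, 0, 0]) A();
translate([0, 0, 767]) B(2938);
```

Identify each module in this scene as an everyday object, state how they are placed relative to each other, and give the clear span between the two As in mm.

Second table starts at x = 1644; first ends at x = 1294; clear span = 1644 − 1294 = 350 mm.

A is a table. B is a beam. A beam spans the tops of two tables. The clear span between the two tables is 350 mm.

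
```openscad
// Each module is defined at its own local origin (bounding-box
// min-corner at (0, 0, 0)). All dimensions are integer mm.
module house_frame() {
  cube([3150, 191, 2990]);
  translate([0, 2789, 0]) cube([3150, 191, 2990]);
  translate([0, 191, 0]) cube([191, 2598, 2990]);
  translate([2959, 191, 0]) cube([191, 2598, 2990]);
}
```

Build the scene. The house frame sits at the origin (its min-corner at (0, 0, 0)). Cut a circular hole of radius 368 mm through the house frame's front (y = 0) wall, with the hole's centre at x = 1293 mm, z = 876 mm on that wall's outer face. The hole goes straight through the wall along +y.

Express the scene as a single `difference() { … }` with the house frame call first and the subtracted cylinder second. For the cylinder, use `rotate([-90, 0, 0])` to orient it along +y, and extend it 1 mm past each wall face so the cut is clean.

difference() {
  house_frame();
  translate([1293, -1, 876]) rotate([-90, 0, 0]) cylinder(h = 193, r = 368);
}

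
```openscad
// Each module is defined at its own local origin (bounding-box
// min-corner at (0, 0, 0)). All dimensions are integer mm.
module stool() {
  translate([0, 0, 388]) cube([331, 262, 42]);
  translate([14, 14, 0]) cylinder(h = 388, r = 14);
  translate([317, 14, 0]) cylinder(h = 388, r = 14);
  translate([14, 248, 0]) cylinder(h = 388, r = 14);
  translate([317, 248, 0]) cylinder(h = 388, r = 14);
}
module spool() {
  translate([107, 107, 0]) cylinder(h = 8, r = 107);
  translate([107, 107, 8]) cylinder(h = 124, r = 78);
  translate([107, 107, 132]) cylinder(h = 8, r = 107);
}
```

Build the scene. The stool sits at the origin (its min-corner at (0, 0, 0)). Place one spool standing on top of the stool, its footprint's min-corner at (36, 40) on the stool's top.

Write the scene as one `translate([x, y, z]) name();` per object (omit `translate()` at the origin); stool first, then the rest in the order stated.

stool();
translate([36, 40, 430]) spool();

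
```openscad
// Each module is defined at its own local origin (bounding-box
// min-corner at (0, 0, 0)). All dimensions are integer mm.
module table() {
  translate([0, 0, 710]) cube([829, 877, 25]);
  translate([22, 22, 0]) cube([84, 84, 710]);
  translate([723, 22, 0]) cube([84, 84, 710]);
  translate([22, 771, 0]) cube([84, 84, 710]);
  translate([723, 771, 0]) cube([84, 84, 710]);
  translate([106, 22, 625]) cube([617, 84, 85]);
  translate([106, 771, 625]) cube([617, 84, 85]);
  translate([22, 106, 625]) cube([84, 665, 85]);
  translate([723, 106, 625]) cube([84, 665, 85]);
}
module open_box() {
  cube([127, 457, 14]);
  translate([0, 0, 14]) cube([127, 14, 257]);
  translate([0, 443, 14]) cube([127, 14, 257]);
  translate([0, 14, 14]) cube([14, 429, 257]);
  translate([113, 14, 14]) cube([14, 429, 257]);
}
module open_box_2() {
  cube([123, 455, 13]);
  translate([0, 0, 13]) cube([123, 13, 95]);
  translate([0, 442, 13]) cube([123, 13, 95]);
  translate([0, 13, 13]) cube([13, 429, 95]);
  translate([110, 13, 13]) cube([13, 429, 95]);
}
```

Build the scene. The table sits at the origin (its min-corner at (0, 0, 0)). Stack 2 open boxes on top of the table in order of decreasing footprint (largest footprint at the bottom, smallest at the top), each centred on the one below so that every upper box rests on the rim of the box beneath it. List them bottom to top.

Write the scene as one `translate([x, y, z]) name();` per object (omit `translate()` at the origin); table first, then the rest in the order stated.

table();
translate([351, 210, 735]) open_box();
translate([353, 211, 1006]) open_box_2();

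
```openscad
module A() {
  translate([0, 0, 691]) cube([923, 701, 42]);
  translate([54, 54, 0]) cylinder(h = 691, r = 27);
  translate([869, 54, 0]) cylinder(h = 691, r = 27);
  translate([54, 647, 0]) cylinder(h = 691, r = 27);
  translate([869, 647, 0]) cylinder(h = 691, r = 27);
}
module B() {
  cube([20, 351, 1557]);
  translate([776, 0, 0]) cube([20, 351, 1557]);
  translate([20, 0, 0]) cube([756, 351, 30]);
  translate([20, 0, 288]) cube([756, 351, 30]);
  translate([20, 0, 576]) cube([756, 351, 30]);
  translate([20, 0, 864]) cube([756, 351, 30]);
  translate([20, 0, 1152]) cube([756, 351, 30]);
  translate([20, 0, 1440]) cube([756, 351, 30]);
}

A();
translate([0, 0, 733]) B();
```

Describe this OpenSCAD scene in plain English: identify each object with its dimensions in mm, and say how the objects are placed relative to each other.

A is a table with a 923×701 mm rectangular top, 42 mm thick, top surface at z = 733 mm, supported by four round legs of 54 mm diameter, each leg's bounding box inset 27 mm from the nearest pair of top edges, running from the floor.

B is an open bookshelf. Two side panels, each 20 mm thick, 351 mm deep and 1557 mm tall, stand 796 mm apart (outside-to-outside). Between them sit 6 shelves, each 30 mm thick and 351 mm deep, spanning the full gap between the sides. The bottom shelf rests on the floor (its underside at z = 0) and the clear gap between one shelf's top and the next shelf's underside is 258 mm.

The bookshelf is on top of the table.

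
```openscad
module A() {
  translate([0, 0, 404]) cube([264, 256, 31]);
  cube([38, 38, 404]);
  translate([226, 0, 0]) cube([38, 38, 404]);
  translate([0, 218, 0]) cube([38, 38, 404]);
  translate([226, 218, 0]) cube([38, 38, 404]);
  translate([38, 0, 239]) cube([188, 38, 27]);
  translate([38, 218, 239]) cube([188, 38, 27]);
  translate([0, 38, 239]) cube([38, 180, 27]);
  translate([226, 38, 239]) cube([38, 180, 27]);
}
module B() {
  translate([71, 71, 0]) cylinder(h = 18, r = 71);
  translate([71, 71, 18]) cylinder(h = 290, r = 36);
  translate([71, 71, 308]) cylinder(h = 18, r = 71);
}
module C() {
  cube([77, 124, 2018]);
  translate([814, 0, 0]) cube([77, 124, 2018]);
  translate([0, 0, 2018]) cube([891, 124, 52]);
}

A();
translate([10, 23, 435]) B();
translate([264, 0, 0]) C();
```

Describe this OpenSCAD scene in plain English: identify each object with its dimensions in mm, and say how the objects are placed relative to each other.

A is a simple wooden stool: a rectangular seat 264 mm (x) by 256 mm (y), 31 mm thick, top face at z = 435 mm, on four square legs, each 38×38 mm in cross-section. The legs rest on z = 0, each flush with a corner of the seat. Four stretchers, 38 mm wide and 27 mm tall, connect adjacent legs with their undersides at z = 239 mm, each running between the inner faces of the legs it joins and aligned with the legs' outer faces on the other axis.

B is a spool: two coaxial disc flanges of radius 71 mm and thickness 18 mm, joined by a core cylinder of radius 36 mm and height 290 mm. The lower flange rests on z = 0 and the three cylinders share a vertical axis.

C is a rectangular door frame: two vertical jambs of 77×124 mm section, 2018 mm tall, with a clear opening 737 mm wide between their inner faces. A header 52 mm tall and 124 mm deep lies on top of the jambs and spans the full outside width.

The spool is on top of the stool. The door frame is against the stool's +x side, with their −y faces flush.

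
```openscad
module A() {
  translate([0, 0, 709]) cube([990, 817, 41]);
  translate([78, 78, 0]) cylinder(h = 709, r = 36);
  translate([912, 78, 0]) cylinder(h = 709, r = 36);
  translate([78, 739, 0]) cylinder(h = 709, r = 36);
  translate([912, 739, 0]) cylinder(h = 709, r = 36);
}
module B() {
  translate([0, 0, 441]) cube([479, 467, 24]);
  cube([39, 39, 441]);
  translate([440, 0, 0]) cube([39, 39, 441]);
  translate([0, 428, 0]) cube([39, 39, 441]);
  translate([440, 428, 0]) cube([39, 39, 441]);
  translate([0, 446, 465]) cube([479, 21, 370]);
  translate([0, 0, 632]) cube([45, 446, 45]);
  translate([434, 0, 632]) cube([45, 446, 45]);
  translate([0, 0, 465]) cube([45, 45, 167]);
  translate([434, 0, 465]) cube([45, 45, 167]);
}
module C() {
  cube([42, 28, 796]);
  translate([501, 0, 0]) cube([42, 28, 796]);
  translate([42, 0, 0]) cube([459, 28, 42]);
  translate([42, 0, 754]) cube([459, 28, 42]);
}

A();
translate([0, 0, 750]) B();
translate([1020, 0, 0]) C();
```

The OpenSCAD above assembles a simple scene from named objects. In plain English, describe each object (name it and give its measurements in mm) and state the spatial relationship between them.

A is a rectangular dining table. The top is 990×817×41 mm with its upper surface at z = 750 mm. It stands on four round legs of 72 mm diameter, each leg's bounding box inset 42 mm from the nearest pair of top edges, running from the floor to the underside of the top.

B is a chair: 479×467 mm seat, 24 mm thick, top at z = 465 mm, on four 39 mm square corner legs flush with the seat edges. A 21 mm thick backrest slab spans the full seat width, extending 370 mm above the seat top, its back face flush with the seat's +y edge. Two armrests of 45×45 mm section run along each side from the seat's front edge to the front of the backrest, top faces 212 mm above the seat top and outer faces flush with the seat's x-edges; a 45×45 mm post under the front of each armrest stands on the seat at the front corner.

C is a picture frame with a 459×712 mm rectangular opening (x by z) and a uniform 42 mm border on every side. Frame depth is 28 mm along y. It is built from two vertical stiles running the full outside height and two horizontal rails spanning the gap between the stiles.

The chair is on top of the table. The picture frame is on the floor beside the table on its +x side.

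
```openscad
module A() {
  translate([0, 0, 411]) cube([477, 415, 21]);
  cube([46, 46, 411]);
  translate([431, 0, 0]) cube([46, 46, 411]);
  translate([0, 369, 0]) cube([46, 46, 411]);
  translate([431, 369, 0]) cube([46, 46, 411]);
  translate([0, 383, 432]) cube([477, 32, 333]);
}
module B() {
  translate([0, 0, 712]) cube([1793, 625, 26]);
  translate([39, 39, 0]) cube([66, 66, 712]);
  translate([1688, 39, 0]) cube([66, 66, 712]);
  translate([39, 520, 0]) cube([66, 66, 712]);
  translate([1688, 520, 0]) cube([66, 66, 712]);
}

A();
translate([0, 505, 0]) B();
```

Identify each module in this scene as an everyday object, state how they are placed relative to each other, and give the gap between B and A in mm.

A is a chair. B is a table. The table is on the floor beside the chair on its +y side. The gap between the table and the chair is 90 mm.

The table's nearest face is 90 mm from the chair's +y face.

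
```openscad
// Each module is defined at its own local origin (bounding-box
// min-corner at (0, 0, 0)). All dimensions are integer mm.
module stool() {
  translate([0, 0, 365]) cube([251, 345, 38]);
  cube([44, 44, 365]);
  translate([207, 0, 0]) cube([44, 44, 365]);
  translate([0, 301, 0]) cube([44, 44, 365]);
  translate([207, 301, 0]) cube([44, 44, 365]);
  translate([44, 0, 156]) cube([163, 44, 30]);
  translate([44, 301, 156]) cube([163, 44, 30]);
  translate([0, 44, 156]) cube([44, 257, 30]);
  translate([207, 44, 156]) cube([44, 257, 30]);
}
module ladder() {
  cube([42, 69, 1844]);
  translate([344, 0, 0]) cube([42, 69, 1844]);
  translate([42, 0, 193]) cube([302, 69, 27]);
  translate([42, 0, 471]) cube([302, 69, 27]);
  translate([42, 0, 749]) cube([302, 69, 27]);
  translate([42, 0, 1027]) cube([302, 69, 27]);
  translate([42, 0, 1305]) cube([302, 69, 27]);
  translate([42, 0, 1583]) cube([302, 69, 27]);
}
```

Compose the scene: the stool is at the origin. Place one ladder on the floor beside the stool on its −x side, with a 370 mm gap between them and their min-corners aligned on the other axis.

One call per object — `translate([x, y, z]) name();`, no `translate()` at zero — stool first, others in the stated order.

stool();
translate([-756, 0, 0]) ladder();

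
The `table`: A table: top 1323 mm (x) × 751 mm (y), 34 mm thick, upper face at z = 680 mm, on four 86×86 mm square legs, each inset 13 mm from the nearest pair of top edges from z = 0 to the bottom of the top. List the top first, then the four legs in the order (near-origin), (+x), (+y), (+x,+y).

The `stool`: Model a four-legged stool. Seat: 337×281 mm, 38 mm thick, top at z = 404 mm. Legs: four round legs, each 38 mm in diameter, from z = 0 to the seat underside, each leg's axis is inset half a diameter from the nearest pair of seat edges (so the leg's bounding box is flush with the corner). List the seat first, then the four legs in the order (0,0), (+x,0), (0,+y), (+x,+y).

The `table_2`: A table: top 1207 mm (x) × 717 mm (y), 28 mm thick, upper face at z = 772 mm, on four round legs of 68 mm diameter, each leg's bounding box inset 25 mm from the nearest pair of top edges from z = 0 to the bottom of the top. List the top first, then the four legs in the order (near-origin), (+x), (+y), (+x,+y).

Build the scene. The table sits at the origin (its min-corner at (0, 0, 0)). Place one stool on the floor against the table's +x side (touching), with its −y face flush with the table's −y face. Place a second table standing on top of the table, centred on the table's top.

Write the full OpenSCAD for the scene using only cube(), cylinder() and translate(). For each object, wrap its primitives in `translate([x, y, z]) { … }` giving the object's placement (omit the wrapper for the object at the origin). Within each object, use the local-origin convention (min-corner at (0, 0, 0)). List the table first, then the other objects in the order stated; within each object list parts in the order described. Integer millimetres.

translate([0, 0, 646]) cube([1323, 751, 34]);
translate([13, 13, 0]) cube([86, 86, 646]);
translate([1224, 13, 0]) cube([86, 86, 646]);
translate([13, 652, 0]) cube([86, 86, 646]);
translate([1224, 652, 0]) cube([86, 86, 646]);
translate([1323, 0, 0]) {
  translate([0, 0, 366]) cube([337, 281, 38]);
  translate([19, 19, 0]) cylinder(h = 366, r = 19);
  translate([318, 19, 0]) cylinder(h = 366, r = 19);
  translate([19, 262, 0]) cylinder(h = 366, r = 19);
  translate([318, 262, 0]) cylinder(h = 366, r = 19);
}
translate([58, 17, 680]) {
  translate([0, 0, 744]) cube([1207, 717, 28]);
  translate([59, 59, 0]) cylinder(h = 744, r = 34);
  translate([1148, 59, 0]) cylinder(h = 744, r = 34);
  translate([59, 658, 0]) cylinder(h = 744, r = 34);
  translate([1148, 658, 0]) cylinder(h = 744, r = 34);
}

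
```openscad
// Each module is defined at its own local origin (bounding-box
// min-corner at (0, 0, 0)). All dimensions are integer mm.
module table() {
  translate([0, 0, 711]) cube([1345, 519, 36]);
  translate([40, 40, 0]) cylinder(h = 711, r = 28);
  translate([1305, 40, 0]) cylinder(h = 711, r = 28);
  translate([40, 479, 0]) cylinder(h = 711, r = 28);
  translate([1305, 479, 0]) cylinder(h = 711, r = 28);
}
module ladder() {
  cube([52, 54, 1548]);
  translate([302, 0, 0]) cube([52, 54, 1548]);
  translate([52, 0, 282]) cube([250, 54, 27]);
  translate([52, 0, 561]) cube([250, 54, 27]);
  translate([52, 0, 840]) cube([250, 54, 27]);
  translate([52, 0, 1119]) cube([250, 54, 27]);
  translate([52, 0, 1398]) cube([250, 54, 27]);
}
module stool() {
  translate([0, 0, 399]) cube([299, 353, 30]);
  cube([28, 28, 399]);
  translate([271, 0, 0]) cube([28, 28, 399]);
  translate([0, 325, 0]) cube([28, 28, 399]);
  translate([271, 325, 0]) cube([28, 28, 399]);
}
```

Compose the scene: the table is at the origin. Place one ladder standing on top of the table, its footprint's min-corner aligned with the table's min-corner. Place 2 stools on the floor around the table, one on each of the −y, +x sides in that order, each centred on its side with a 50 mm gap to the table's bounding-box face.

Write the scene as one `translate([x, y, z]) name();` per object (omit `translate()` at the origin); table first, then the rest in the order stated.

table();
translate([0, 0, 747]) ladder();
translate([523, -403, 0]) stool();
translate([1395, 83, 0]) stool();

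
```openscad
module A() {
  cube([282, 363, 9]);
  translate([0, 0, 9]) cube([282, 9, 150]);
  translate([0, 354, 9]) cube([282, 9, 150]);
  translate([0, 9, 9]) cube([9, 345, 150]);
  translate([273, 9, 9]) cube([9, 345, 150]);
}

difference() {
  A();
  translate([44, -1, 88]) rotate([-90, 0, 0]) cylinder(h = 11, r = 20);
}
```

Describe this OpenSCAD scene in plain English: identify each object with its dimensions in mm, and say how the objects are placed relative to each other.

A is an open storage box with external size 282×363×159 mm and wall thickness 9 mm (the base is also 9 mm thick). The base covers the whole footprint; the four walls stand on the base, with the y-facing walls full-width and the x-facing walls fitting between their inner faces.

The open box has a circular hole of radius 20 mm through its front wall, centred at (x = 44, z = 88).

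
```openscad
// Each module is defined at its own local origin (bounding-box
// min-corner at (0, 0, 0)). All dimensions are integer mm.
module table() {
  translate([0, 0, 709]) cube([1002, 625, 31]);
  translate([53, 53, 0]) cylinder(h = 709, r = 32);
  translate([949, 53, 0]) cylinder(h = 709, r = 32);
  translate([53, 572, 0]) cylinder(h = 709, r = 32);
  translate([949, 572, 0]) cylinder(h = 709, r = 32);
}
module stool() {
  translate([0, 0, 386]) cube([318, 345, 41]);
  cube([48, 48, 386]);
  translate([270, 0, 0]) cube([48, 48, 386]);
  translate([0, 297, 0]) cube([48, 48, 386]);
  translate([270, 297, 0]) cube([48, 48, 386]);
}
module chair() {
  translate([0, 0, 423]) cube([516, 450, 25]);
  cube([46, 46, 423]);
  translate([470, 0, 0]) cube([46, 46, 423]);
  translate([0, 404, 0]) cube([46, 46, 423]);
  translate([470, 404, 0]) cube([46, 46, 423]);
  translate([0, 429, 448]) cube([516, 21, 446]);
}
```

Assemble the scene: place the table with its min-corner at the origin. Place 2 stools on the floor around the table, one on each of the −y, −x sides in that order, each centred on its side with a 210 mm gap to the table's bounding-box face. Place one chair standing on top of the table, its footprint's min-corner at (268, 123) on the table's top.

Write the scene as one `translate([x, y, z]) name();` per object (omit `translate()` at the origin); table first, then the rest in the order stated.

table();
translate([342, -555, 0]) stool();
translate([-528, 140, 0]) stool();
translate([268, 123, 740]) chair();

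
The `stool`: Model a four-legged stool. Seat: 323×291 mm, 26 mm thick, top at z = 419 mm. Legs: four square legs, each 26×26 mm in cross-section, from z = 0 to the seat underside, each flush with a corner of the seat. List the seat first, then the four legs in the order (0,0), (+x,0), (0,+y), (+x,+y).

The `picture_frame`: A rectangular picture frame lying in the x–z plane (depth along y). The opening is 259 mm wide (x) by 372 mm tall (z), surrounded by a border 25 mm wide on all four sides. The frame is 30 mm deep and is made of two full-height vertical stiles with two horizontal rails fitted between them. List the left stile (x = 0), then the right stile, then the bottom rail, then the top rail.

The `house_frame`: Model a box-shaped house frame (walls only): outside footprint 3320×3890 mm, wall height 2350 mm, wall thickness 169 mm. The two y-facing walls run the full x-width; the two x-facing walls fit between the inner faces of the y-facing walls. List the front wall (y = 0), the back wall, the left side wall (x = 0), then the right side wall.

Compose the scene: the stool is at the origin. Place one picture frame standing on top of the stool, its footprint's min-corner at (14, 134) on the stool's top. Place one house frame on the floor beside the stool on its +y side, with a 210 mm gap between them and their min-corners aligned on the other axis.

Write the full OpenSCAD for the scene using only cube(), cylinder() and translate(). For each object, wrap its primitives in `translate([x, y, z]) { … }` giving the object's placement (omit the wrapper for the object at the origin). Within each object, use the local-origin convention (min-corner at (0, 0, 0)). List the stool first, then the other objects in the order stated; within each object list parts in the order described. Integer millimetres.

translate([0, 0, 393]) cube([323, 291, 26]);
cube([26, 26, 393]);
translate([297, 0, 0]) cube([26, 26, 393]);
translate([0, 265, 0]) cube([26, 26, 393]);
translate([297, 265, 0]) cube([26, 26, 393]);
translate([14, 134, 419]) {
  cube([25, 30, 422]);
  translate([284, 0, 0]) cube([25, 30, 422]);
  translate([25, 0, 0]) cube([259, 30, 25]);
  translate([25, 0, 397]) cube([259, 30, 25]);
}
translate([0, 501, 0]) {
  cube([3320, 169, 2350]);
  translate([0, 3721, 0]) cube([3320, 169, 2350]);
  translate([0, 169, 0]) cube([169, 3552, 2350]);
  translate([3151, 169, 0]) cube([169, 3552, 2350]);
}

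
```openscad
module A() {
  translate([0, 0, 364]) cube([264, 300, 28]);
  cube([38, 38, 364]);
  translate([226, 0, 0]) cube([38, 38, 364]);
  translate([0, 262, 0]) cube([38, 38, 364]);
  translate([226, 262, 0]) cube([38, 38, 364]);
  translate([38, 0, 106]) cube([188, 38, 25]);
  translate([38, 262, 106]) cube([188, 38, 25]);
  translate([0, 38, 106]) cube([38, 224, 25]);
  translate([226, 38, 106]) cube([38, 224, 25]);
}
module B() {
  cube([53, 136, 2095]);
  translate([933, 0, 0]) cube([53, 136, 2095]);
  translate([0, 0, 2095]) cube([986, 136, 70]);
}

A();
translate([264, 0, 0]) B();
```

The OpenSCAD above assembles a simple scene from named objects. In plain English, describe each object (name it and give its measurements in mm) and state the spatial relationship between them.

A is a four-legged stool. The seat is a 264×300×28 mm slab whose top surface is at z = 392 mm; four square legs, each 38×38 mm in cross-section, run from the floor (z = 0) to the underside of the seat, each flush with a corner of the seat. Four stretchers, 38 mm wide and 25 mm tall, connect adjacent legs with their undersides at z = 106 mm, each running between the inner faces of the legs it joins and aligned with the legs' outer faces on the other axis.

B is a rectangular door frame: two vertical jambs of 53×136 mm section, 2095 mm tall, with a clear opening 880 mm wide between their inner faces. A header 70 mm tall and 136 mm deep lies on top of the jambs and spans the full outside width.

The door frame is against the stool's +x side, with their −y faces flush.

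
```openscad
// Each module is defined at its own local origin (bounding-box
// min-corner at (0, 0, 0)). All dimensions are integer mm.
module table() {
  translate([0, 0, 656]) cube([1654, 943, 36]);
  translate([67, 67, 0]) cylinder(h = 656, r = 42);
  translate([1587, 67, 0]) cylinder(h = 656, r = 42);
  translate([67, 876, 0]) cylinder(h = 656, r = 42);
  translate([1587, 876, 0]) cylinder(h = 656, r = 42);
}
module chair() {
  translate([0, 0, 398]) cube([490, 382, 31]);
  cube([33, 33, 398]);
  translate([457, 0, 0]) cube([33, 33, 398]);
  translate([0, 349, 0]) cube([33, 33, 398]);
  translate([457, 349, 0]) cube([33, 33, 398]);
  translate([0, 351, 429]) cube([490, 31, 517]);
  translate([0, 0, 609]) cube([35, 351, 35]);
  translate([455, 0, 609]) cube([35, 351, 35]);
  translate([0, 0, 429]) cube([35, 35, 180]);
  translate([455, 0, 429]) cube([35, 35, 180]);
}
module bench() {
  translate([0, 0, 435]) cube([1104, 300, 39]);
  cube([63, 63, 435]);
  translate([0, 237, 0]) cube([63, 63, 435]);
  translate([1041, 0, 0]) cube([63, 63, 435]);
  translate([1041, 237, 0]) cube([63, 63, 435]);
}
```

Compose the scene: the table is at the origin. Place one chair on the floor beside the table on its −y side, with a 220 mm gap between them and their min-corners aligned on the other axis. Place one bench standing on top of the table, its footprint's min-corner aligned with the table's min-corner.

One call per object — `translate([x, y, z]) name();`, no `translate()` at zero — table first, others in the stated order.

table();
translate([0, -602, 0]) chair();
translate([0, 0, 692]) bench();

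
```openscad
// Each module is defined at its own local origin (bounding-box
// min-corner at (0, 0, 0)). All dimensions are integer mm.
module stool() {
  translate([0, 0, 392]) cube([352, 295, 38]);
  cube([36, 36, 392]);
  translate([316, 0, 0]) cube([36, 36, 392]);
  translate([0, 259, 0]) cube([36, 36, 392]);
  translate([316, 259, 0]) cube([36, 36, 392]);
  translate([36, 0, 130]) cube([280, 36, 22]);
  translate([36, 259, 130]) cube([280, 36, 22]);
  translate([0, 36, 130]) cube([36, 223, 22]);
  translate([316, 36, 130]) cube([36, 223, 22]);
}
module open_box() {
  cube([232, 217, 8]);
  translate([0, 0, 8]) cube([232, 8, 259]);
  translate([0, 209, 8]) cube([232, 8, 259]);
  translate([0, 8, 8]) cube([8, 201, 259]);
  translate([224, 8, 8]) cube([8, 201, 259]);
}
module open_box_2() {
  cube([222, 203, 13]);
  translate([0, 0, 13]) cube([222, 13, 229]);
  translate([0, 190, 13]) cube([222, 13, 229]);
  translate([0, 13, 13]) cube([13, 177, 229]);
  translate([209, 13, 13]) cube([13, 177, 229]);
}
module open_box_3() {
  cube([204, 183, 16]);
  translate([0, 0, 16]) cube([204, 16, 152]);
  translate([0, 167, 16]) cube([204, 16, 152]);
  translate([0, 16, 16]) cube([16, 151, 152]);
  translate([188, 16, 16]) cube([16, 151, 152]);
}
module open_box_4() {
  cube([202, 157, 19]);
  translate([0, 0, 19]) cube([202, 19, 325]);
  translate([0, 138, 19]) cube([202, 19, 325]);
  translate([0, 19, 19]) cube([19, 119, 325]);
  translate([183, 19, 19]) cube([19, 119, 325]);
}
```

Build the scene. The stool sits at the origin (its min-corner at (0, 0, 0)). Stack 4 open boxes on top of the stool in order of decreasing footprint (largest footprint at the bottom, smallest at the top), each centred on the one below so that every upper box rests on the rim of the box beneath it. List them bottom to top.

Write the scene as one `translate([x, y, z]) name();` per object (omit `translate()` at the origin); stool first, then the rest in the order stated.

stool();
translate([60, 39, 430]) open_box();
translate([65, 46, 697]) open_box_2();
translate([74, 56, 939]) open_box_3();
translate([75, 69, 1107]) open_box_4();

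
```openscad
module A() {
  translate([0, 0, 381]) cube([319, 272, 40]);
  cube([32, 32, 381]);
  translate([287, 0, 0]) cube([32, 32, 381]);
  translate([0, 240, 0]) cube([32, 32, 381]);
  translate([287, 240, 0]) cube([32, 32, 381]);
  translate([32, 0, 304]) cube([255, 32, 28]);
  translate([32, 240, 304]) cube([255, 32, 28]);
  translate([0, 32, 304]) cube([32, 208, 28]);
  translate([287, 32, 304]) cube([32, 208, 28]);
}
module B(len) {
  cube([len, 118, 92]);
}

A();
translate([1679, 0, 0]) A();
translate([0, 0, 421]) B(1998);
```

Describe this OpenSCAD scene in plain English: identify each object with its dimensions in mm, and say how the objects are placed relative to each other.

A is a simple wooden stool: a rectangular seat 319 mm (x) by 272 mm (y), 40 mm thick, top face at z = 421 mm, on four square legs, each 32×32 mm in cross-section. The legs rest on z = 0, each flush with a corner of the seat. Four stretchers, 32 mm wide and 28 mm tall, connect adjacent legs with their undersides at z = 304 mm, each running between the inner faces of the legs it joins and aligned with the legs' outer faces on the other axis.

B is a rectangular beam 1998 mm long (x), 118 mm deep (y), 92 mm thick (z).

The beam spans the tops of two stools placed 1360 mm apart, resting at z = 421 mm.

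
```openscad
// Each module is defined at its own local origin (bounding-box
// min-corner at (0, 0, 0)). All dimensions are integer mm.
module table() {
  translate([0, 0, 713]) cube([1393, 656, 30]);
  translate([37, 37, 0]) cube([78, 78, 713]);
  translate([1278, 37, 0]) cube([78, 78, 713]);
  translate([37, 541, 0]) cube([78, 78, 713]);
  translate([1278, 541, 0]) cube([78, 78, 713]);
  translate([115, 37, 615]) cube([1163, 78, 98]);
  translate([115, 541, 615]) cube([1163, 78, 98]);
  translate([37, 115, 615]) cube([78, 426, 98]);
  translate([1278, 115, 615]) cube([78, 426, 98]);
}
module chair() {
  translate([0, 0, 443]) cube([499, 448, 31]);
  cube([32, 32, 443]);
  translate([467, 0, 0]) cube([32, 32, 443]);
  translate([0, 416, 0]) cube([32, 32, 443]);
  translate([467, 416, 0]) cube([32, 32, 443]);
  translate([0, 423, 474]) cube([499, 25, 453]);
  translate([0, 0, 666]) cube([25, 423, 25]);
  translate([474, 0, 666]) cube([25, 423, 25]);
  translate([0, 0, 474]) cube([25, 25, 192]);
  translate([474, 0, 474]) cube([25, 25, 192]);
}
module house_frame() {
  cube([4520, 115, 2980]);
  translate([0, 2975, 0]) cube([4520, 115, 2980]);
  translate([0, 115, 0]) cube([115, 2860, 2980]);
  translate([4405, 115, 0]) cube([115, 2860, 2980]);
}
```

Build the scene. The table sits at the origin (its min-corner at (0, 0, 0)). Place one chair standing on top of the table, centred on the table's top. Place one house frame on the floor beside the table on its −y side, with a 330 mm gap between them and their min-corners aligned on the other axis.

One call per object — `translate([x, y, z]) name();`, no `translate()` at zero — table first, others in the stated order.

table();
translate([447, 104, 743]) chair();
translate([0, -3420, 0]) house_frame();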